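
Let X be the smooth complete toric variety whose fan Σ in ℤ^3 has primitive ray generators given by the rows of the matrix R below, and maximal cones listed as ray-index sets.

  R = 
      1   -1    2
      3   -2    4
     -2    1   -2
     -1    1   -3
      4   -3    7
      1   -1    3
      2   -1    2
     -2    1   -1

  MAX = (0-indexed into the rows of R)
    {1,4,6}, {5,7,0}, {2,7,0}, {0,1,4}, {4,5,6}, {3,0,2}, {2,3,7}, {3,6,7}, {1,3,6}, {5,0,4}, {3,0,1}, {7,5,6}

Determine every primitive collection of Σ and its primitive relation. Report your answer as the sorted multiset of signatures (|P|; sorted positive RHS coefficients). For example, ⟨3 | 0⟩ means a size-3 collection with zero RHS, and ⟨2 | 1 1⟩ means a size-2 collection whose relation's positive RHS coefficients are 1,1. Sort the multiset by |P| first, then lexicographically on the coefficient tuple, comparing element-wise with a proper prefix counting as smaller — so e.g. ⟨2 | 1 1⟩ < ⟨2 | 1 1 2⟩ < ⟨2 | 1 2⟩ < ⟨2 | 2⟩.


Σ has 11 primitive collections:

  P = {2,6}:  v_{2} + v_{6} = 0 — sig = ⟨2 | 0⟩
  P = {3,5}:  v_{3} + v_{5} = 0 — sig = ⟨2 | 0⟩
  P = {0,6}:  v_{0} + v_{6} = v_{1} — sig = ⟨2 | 1⟩
  P = {1,2}:  v_{1} + v_{2} = v_{0} — sig = ⟨2 | 1⟩
  P = {1,5}:  v_{1} + v_{5} = v_{4} — sig = ⟨2 | 1⟩
  P = {1,7}:  v_{1} + v_{7} = v_{5} — sig = ⟨2 | 1⟩
  P = {3,4}:  v_{3} + v_{4} = v_{1} — sig = ⟨2 | 1⟩
  P = {2,4}:  v_{2} + v_{4} = v_{0} + v_{5} — sig = ⟨2 | 1 1⟩
  P = {2,5}:  v_{2} + v_{5} = v_{0} + v_{7} — sig = ⟨2 | 1 1⟩
  P = {4,7}:  v_{4} + v_{7} = 2·v_{5} — sig = ⟨2 | 2⟩
  P = {0,3,7}:  v_{0} + v_{3} + v_{7} = v_{2} — sig = ⟨3 | 1⟩

Hence PRS(X_Σ) =
{ ⟨2 | 0⟩ ×2,  ⟨2 | 1⟩ ×5,  ⟨2 | 1 1⟩ ×2,  ⟨2 | 2⟩,  ⟨3 | 1⟩ }


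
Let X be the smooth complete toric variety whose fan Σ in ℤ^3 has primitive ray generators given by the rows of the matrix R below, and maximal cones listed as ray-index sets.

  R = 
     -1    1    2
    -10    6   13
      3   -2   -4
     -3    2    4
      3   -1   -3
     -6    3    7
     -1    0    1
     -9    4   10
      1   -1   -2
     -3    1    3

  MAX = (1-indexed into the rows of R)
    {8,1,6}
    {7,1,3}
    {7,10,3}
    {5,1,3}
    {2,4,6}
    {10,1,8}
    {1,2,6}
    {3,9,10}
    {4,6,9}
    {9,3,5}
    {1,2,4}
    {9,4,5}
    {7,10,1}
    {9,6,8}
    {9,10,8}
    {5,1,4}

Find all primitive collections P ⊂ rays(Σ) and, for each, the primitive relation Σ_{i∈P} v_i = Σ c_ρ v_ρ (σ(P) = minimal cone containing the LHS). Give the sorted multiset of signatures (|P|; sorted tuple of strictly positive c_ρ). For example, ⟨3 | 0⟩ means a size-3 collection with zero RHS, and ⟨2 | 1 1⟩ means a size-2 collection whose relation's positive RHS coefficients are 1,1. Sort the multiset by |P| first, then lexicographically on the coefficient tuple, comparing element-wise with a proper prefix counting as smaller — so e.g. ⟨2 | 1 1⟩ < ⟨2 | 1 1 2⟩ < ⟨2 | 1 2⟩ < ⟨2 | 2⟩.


Primitive collections (23):

  • {1,9}:  v_{1} + v_{9} = 0 ; sig = ⟨2 | 0⟩
  • {3,4}:  v_{3} + v_{4} = 0 ; sig = ⟨2 | 0⟩
  • {5,10}:  v_{5} + v_{10} = 0 ; sig = ⟨2 | 0⟩
  • {3,6}:  v_{3} + v_{6} = v_{10} ; sig = ⟨2 | 1⟩
  • {4,10}:  v_{4} + v_{10} = v_{6} ; sig = ⟨2 | 1⟩
  • {5,6}:  v_{5} + v_{6} = v_{4} ; sig = ⟨2 | 1⟩
  • {5,8}:  v_{5} + v_{8} = v_{6} ; sig = ⟨2 | 1⟩
  • {6,10}:  v_{6} + v_{10} = v_{8} ; sig = ⟨2 | 1⟩
  • {2,3}:  v_{2} + v_{3} = v_{1} + v_{6} ; sig = ⟨2 | 1 1⟩
  • {2,9}:  v_{2} + v_{9} = v_{4} + v_{6} ; sig = ⟨2 | 1 1⟩
  • {4,7}:  v_{4} + v_{7} = v_{1} + v_{10} ; sig = ⟨2 | 1 1⟩
  • {5,7}:  v_{5} + v_{7} = v_{1} + v_{3} ; sig = ⟨2 | 1 1⟩
  • {7,9}:  v_{7} + v_{9} = v_{3} + v_{10} ; sig = ⟨2 | 1 1⟩
  • {2,5}:  v_{2} + v_{5} = v_{1} + 2·v_{4} ; sig = ⟨2 | 1 2⟩
  • {2,7}:  v_{2} + v_{7} = 2·v_{1} + v_{8} ; sig = ⟨2 | 1 2⟩
  • {2,10}:  v_{2} + v_{10} = v_{1} + 2·v_{6} ; sig = ⟨2 | 1 2⟩
  • {6,7}:  v_{6} + v_{7} = v_{1} + 2·v_{10} ; sig = ⟨2 | 1 2⟩
  • {2,8}:  v_{2} + v_{8} = v_{1} + 3·v_{6} ; sig = ⟨2 | 1 3⟩
  • {7,8}:  v_{7} + v_{8} = v_{1} + 3·v_{10} ; sig = ⟨2 | 1 3⟩
  • {3,8}:  v_{3} + v_{8} = 2·v_{10} ; sig = ⟨2 | 2⟩
  • {4,8}:  v_{4} + v_{8} = 2·v_{6} ; sig = ⟨2 | 2⟩
  • {1,3,10}:  v_{1} + v_{3} + v_{10} = v_{7} ; sig = ⟨3 | 1⟩
  • {1,4,6}:  v_{1} + v_{4} + v_{6} = v_{2} ; sig = ⟨3 | 1⟩

so the primitive-relation signature multiset is
[⟨2 | 0⟩, ⟨2 | 0⟩, ⟨2 | 0⟩, ⟨2 | 1⟩, ⟨2 | 1⟩, ⟨2 | 1⟩, ⟨2 | 1⟩, ⟨2 | 1⟩, ⟨2 | 1 1⟩, ⟨2 | 1 1⟩, ⟨2 | 1 1⟩, ⟨2 | 1 1⟩, ⟨2 | 1 1⟩, ⟨2 | 1 2⟩, ⟨2 | 1 2⟩, ⟨2 | 1 2⟩, ⟨2 | 1 2⟩, ⟨2 | 1 3⟩, ⟨2 | 1 3⟩, ⟨2 | 2⟩, ⟨2 | 2⟩, ⟨3 | 1⟩, ⟨3 | 1⟩]


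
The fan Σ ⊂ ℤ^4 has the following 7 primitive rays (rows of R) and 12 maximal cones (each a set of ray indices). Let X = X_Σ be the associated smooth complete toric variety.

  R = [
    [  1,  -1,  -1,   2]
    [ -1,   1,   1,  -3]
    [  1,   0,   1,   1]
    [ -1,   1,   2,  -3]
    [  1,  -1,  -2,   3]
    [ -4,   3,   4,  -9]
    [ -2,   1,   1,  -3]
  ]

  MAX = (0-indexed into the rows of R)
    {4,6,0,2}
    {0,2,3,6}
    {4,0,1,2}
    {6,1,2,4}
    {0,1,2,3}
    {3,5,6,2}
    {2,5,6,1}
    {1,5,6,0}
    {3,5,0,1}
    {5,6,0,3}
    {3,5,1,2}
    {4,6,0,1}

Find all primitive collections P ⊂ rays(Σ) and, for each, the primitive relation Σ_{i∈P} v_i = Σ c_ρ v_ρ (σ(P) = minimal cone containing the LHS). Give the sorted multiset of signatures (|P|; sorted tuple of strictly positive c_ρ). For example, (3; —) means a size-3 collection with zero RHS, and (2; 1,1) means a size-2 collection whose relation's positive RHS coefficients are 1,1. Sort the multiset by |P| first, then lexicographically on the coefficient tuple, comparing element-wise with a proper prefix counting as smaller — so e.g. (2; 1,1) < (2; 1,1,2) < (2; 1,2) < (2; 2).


5 minimal non-faces of Δ(Σ) (on 7 rays):

  P={3,4}:  v_{3} + v_{4} = 0  ⟹  sig = (2; —)
  P={4,5}:  v_{4} + v_{5} = v_{1} + v_{6}  ⟹  sig = (2; 1,1)
  P={1,3,6}:  v_{1} + v_{3} + v_{6} = v_{5}  ⟹  sig = (3; 1)
  P={0,2,5}:  v_{0} + v_{2} + v_{5} = 2·v_{3}  ⟹  sig = (3; 2)
  P={0,1,2,6}:  v_{0} + v_{1} + v_{2} + v_{6} = v_{3}  ⟹  sig = (4; 1)

Signatures (|P|; sorted positive RHS coefficients), sorted:
    (2; —)
    (2; 1,1)
    (3; 1)
    (3; 2)
    (4; 1)


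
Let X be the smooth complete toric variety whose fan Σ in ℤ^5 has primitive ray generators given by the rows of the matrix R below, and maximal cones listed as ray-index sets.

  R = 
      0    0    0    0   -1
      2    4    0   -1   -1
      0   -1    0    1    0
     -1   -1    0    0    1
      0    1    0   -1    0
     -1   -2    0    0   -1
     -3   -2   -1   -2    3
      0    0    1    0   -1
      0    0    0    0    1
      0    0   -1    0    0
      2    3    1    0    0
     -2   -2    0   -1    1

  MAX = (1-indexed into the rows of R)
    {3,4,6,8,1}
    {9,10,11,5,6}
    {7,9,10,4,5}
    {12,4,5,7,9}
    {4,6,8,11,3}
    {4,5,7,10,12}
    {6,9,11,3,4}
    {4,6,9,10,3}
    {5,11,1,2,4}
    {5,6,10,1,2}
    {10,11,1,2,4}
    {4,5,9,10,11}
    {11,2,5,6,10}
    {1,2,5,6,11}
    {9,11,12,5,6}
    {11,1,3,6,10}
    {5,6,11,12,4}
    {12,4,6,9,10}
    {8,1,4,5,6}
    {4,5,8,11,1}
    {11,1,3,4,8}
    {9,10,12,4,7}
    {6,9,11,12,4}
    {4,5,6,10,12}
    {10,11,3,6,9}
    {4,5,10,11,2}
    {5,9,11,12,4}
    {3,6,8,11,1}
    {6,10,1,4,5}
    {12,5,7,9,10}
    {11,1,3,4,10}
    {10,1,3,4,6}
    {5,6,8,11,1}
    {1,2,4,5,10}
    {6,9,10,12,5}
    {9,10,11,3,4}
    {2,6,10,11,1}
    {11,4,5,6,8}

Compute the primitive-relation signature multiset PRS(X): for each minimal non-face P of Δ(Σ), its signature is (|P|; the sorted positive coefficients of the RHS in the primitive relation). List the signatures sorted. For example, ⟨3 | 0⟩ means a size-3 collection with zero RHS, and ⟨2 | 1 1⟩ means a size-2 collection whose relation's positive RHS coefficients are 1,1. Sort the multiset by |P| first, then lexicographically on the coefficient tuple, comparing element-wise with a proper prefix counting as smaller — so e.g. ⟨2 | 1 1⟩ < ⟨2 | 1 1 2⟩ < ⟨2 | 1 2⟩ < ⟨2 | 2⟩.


24 collections generate NE(X_Σ); each relation:

  P={1,9}:  v_{1} + v_{9} = 0  ⟹  sig = ⟨2 | 0⟩
  P={3,5}:  v_{3} + v_{5} = 0  ⟹  sig = ⟨2 | 0⟩
  P={8,10}:  v_{8} + v_{10} = v_{1}  ⟹  sig = ⟨2 | 1⟩
  P={1,12}:  v_{1} + v_{12} = v_{4} + v_{5} + v_{6}  ⟹  sig = ⟨2 | 1 1 1⟩
  P={2,3}:  v_{2} + v_{3} = v_{1} + v_{10} + v_{11}  ⟹  sig = ⟨2 | 1 1 1⟩
  P={2,9}:  v_{2} + v_{9} = v_{5} + v_{10} + v_{11}  ⟹  sig = ⟨2 | 1 1 1⟩
  P={3,12}:  v_{3} + v_{12} = v_{4} + v_{6} + v_{9}  ⟹  sig = ⟨2 | 1 1 1⟩
  P={7,8}:  v_{7} + v_{8} = v_{4} + v_{5} + v_{12}  ⟹  sig = ⟨2 | 1 1 1⟩
  P={8,9}:  v_{8} + v_{9} = v_{4} + v_{6} + v_{11}  ⟹  sig = ⟨2 | 1 1 1⟩
  P={1,7}:  v_{1} + v_{7} = v_{4} + v_{5} + v_{10} + v_{12}  ⟹  sig = ⟨2 | 1 1 1 1⟩
  P={3,7}:  v_{3} + v_{7} = v_{4} + v_{9} + v_{10} + v_{12}  ⟹  sig = ⟨2 | 1 1 1 1⟩
  P={2,7}:  v_{2} + v_{7} = v_{4} + 3·v_{5} + v_{9} + v_{10}  ⟹  sig = ⟨2 | 1 1 1 3⟩
  P={2,8}:  v_{2} + v_{8} = 2·v_{1} + v_{5} + v_{11}  ⟹  sig = ⟨2 | 1 1 2⟩
  P={8,12}:  v_{8} + v_{12} = 2·v_{4} + v_{5} + 2·v_{6} + v_{11}  ⟹  sig = ⟨2 | 1 1 2 2⟩
  P={6,7}:  v_{6} + v_{7} = v_{10} + 2·v_{12}  ⟹  sig = ⟨2 | 1 2⟩
  P={7,11}:  v_{7} + v_{11} = v_{4} + 2·v_{5} + 2·v_{9}  ⟹  sig = ⟨2 | 1 2 2⟩
  P={2,12}:  v_{2} + v_{12} = 2·v_{5}  ⟹  sig = ⟨2 | 2⟩
  P={2,4,6}:  v_{2} + v_{4} + v_{6} = v_{1} + v_{5}  ⟹  sig = ⟨3 | 1 1⟩
  P={10,11,12}:  v_{10} + v_{11} + v_{12} = v_{5} + v_{9}  ⟹  sig = ⟨3 | 1 1⟩
  P={4,6,10,11}:  v_{4} + v_{6} + v_{10} + v_{11} = 0  ⟹  sig = ⟨4 | 0⟩
  P={1,4,6,11}:  v_{1} + v_{4} + v_{6} + v_{11} = v_{8}  ⟹  sig = ⟨4 | 1⟩
  P={1,5,10,11}:  v_{1} + v_{5} + v_{10} + v_{11} = v_{2}  ⟹  sig = ⟨4 | 1⟩
  P={4,5,6,9}:  v_{4} + v_{5} + v_{6} + v_{9} = v_{12}  ⟹  sig = ⟨4 | 1⟩
  P={4,5,9,10,12}:  v_{4} + v_{5} + v_{9} + v_{10} + v_{12} = v_{7}  ⟹  sig = ⟨5 | 1⟩

Hence PRS(X_Σ) =
{ ⟨2 | 0⟩ ×2,  ⟨2 | 1⟩,  ⟨2 | 1 1 1⟩ ×6,  ⟨2 | 1 1 1 1⟩ ×2,  ⟨2 | 1 1 1 3⟩,  ⟨2 | 1 1 2⟩,  ⟨2 | 1 1 2 2⟩,  ⟨2 | 1 2⟩,  ⟨2 | 1 2 2⟩,  ⟨2 | 2⟩,  ⟨3 | 1 1⟩ ×2,  ⟨4 | 0⟩,  ⟨4 | 1⟩ ×3,  ⟨5 | 1⟩ }


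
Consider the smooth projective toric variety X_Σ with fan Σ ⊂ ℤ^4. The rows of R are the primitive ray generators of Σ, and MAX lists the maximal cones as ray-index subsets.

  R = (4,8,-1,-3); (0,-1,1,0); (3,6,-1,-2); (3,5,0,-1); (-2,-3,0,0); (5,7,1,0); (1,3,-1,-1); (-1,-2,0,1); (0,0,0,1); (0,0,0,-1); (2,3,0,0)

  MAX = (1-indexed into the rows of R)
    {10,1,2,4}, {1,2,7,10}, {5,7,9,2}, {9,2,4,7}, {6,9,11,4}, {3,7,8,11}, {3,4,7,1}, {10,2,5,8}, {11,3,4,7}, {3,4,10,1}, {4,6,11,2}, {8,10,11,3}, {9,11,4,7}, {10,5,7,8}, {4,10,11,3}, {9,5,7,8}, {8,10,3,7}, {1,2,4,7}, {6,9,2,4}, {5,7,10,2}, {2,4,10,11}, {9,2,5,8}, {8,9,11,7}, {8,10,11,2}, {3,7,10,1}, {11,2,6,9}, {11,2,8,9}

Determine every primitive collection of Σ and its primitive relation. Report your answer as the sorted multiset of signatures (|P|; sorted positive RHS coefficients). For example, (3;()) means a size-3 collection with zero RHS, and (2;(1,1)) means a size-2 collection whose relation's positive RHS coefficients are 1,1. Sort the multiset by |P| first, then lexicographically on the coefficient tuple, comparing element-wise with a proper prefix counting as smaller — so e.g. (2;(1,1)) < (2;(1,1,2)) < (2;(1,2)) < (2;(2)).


22 minimal non-faces of Δ(Σ) (on 11 rays):

  P = {5,11}:  v_{5} + v_{11} = 0  so sig = (2;())
  P = {9,10}:  v_{9} + v_{10} = 0  so sig = (2;())
  P = {1,8}:  v_{1} + v_{8} = v_{3}  so sig = (2;(1))
  P = {4,8}:  v_{4} + v_{8} = v_{11}  so sig = (2;(1))
  P = {1,9}:  v_{1} + v_{9} = v_{4} + v_{7}  so sig = (2;(1,1))
  P = {1,11}:  v_{1} + v_{11} = v_{3} + v_{4}  so sig = (2;(1,1))
  P = {2,3}:  v_{2} + v_{3} = v_{4} + v_{10}  so sig = (2;(1,1))
  P = {3,5}:  v_{3} + v_{5} = v_{7} + v_{10}  so sig = (2;(1,1))
  P = {3,9}:  v_{3} + v_{9} = v_{7} + v_{11}  so sig = (2;(1,1))
  P = {4,5}:  v_{4} + v_{5} = v_{2} + v_{7}  so sig = (2;(1,1))
  P = {5,6}:  v_{5} + v_{6} = v_{2} + v_{4} + v_{9}  so sig = (2;(1,1,1))
  P = {6,10}:  v_{6} + v_{10} = v_{2} + v_{4} + v_{11}  so sig = (2;(1,1,1))
  P = {1,5}:  v_{1} + v_{5} = v_{2} + 2·v_{7} + v_{10}  so sig = (2;(1,1,2))
  P = {6,8}:  v_{6} + v_{8} = v_{2} + v_{9} + 2·v_{11}  so sig = (2;(1,1,2))
  P = {3,6}:  v_{3} + v_{6} = 2·v_{4} + v_{11}  so sig = (2;(1,2))
  P = {6,7}:  v_{6} + v_{7} = 2·v_{4} + v_{9}  so sig = (2;(1,2))
  P = {1,6}:  v_{1} + v_{6} = 3·v_{4}  so sig = (2;(3))
  P = {2,7,8}:  v_{2} + v_{7} + v_{8} = 0  so sig = (3;())
  P = {2,7,11}:  v_{2} + v_{7} + v_{11} = v_{4}  so sig = (3;(1))
  P = {4,7,10}:  v_{4} + v_{7} + v_{10} = v_{1}  so sig = (3;(1))
  P = {7,10,11}:  v_{7} + v_{10} + v_{11} = v_{3}  so sig = (3;(1))
  P = {2,4,9,11}:  v_{2} + v_{4} + v_{9} + v_{11} = v_{6}  so sig = (4;(1))

so the primitive-relation signature multiset is
    (2;())
    (2;())
    (2;(1))
    (2;(1))
    (2;(1,1))
    (2;(1,1))
    (2;(1,1))
    (2;(1,1))
    (2;(1,1))
    (2;(1,1))
    (2;(1,1,1))
    (2;(1,1,1))
    (2;(1,1,2))
    (2;(1,1,2))
    (2;(1,2))
    (2;(1,2))
    (2;(3))
    (3;())
    (3;(1))
    (3;(1))
    (3;(1))
    (4;(1))


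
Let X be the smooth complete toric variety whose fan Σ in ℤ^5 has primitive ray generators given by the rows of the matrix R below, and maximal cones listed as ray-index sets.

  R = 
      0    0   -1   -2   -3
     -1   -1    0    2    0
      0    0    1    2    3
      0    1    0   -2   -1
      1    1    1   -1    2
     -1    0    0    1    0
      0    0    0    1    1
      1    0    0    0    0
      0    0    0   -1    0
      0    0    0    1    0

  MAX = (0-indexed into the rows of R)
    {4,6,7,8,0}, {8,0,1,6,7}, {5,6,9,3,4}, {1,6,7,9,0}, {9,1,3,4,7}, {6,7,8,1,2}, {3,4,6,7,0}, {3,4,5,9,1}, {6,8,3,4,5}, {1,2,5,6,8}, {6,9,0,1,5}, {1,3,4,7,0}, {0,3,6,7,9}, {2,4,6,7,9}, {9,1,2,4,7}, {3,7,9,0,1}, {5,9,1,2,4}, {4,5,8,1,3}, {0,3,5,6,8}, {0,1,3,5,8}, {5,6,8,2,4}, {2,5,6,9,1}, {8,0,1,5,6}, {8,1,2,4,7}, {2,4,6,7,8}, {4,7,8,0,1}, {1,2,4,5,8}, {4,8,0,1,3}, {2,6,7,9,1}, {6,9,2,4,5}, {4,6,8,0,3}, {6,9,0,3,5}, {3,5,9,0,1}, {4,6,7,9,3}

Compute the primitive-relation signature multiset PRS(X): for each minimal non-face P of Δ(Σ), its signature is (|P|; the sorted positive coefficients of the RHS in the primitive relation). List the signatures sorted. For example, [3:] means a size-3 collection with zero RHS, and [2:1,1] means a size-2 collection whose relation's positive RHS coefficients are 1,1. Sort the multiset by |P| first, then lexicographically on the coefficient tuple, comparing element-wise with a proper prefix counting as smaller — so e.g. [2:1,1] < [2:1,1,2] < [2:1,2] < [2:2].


9 collections generate NE(X_Σ); each relation:

  {0,2}:  v_{0} + v_{2} = 0  ⇒ sig = [2:]
  {8,9}:  v_{8} + v_{9} = 0  ⇒ sig = [2:]
  {5,7}:  v_{5} + v_{7} = v_{9}  ⇒ sig = [2:1]
  {2,3}:  v_{2} + v_{3} = v_{4} + v_{5}  ⇒ sig = [2:1,1]
  {0,4,5}:  v_{0} + v_{4} + v_{5} = v_{3}  ⇒ sig = [3:1]
  {1,3,6}:  v_{1} + v_{3} + v_{6} = v_{5}  ⇒ sig = [3:1]
  {1,4,6}:  v_{1} + v_{4} + v_{6} = v_{2}  ⇒ sig = [3:1]
  {0,4,9}:  v_{0} + v_{4} + v_{9} = v_{3} + v_{7}  ⇒ sig = [3:1,1]
  {3,7,8}:  v_{3} + v_{7} + v_{8} = v_{0} + v_{4}  ⇒ sig = [3:1,1]

Hence PRS(X_Σ) =
    |P|=2: 4 collections, coeffs (), (), (1), (1,1)
    |P|=3: 5 collections, coeffs (1), (1), (1), (1,1), (1,1)


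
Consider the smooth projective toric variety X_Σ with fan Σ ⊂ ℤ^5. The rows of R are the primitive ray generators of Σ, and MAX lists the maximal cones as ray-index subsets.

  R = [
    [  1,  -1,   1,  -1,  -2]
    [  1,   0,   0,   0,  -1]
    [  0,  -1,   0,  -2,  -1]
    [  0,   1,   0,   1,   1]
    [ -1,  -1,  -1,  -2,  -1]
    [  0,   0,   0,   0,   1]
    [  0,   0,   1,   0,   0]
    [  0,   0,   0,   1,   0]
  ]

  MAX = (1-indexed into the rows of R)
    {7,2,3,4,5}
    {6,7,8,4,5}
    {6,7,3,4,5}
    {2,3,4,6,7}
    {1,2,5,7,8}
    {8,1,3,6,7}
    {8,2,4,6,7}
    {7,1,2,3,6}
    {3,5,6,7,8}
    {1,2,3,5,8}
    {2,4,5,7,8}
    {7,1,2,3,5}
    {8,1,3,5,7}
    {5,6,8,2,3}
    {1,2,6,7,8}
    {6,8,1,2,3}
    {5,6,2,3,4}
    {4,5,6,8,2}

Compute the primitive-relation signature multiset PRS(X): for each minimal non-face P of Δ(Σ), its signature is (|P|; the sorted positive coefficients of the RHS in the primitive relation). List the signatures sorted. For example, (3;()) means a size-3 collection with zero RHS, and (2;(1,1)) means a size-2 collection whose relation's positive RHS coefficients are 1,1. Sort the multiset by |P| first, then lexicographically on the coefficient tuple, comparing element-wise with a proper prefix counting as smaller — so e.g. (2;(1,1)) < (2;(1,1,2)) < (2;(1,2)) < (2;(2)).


Σ has 5 primitive collections:

  {1,4}:  v_{1} + v_{4} = v_{2} + v_{7}  →  sig = (2;(1,1))
  {3,4,8}:  v_{3} + v_{4} + v_{8} = 0  →  sig = (3;())
  {1,5,6}:  v_{1} + v_{5} + v_{6} = 2·v_{3} + v_{8}  →  sig = (3;(1,2))
  {2,3,7,8}:  v_{2} + v_{3} + v_{7} + v_{8} = v_{1}  →  sig = (4;(1))
  {2,5,6,7}:  v_{2} + v_{5} + v_{6} + v_{7} = v_{3}  →  sig = (4;(1))

Sorted signature multiset PRS(X):
    |P|=2: 1 collection, coeffs (1,1)
    |P|=3: 2 collections, coeffs (), (1,2)
    |P|=4: 2 collections, coeffs (1), (1)


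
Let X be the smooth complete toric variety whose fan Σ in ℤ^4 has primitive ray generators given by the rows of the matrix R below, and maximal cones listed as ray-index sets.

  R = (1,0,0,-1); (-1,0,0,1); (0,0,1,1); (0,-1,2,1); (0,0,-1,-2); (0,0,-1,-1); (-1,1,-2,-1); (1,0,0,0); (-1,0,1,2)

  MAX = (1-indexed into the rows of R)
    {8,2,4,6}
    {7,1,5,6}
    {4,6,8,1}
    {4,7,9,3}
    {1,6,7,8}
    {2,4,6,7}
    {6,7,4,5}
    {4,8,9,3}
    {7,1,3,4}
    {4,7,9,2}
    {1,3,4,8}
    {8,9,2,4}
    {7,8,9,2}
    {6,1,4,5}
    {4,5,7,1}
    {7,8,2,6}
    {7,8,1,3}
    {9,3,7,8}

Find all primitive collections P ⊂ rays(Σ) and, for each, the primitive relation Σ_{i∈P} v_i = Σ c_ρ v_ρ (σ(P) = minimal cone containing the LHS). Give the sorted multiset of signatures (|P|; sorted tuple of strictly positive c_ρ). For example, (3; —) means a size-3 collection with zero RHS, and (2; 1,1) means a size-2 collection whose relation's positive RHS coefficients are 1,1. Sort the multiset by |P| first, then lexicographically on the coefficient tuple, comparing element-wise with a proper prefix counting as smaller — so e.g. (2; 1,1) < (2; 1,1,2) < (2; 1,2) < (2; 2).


|primitive collections| = 11. Relations:

  P = {1,2}:  v_{1} + v_{2} = 0  ⇒ sig = (2; —)
  P = {3,6}:  v_{3} + v_{6} = 0  ⇒ sig = (2; —)
  P = {1,9}:  v_{1} + v_{9} = v_{3}  ⇒ sig = (2; 1)
  P = {2,3}:  v_{2} + v_{3} = v_{9}  ⇒ sig = (2; 1)
  P = {6,9}:  v_{6} + v_{9} = v_{2}  ⇒ sig = (2; 1)
  P = {5,8}:  v_{5} + v_{8} = v_{1} + v_{6}  ⇒ sig = (2; 1,1)
  P = {5,9}:  v_{5} + v_{9} = v_{4} + v_{7}  ⇒ sig = (2; 1,1)
  P = {2,5}:  v_{2} + v_{5} = v_{4} + v_{6} + v_{7}  ⇒ sig = (2; 1,1,1)
  P = {3,5}:  v_{3} + v_{5} = v_{1} + v_{4} + v_{7}  ⇒ sig = (2; 1,1,1)
  P = {4,7,8}:  v_{4} + v_{7} + v_{8} = 0  ⇒ sig = (3; —)
  P = {1,4,6,7}:  v_{1} + v_{4} + v_{6} + v_{7} = v_{5}  ⇒ sig = (4; 1)

so the primitive-relation signature multiset is
{ (2; —) ×2,  (2; 1) ×3,  (2; 1,1) ×2,  (2; 1,1,1) ×2,  (3; —),  (4; 1) }


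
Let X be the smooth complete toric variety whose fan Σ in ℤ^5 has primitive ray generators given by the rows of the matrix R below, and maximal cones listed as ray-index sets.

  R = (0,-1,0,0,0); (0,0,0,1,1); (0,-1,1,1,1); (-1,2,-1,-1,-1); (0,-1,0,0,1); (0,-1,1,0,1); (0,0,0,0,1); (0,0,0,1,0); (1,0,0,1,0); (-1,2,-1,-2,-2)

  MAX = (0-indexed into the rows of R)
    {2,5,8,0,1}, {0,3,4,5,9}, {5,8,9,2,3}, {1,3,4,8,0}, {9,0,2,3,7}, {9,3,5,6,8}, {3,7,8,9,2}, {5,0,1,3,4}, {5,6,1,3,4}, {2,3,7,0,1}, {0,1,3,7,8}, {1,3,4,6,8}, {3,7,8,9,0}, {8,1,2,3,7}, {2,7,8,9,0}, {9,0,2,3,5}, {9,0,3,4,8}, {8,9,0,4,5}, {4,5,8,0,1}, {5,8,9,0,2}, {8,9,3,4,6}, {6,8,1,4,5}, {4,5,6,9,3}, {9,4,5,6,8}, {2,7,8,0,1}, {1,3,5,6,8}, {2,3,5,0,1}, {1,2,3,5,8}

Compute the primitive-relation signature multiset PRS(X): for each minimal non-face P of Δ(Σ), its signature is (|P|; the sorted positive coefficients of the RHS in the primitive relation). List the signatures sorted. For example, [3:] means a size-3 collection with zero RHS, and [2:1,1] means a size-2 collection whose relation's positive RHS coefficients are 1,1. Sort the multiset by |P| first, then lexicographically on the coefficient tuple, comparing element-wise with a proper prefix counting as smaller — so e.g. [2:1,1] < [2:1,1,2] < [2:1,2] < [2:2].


Δ(Σ) — 10 vertices, 10 min non-faces:

  • {0,6}:  v_{0} + v_{6} = v_{4}  ⇒ sig = [2:1]
  • {1,9}:  v_{1} + v_{9} = v_{3}  ⇒ sig = [2:1]
  • {5,7}:  v_{5} + v_{7} = v_{2}  ⇒ sig = [2:1]
  • {6,7}:  v_{6} + v_{7} = v_{1}  ⇒ sig = [2:1]
  • {2,6}:  v_{2} + v_{6} = v_{1} + v_{5}  ⇒ sig = [2:1,1]
  • {4,7}:  v_{4} + v_{7} = v_{0} + v_{1}  ⇒ sig = [2:1,1]
  • {2,4}:  v_{2} + v_{4} = v_{0} + v_{1} + v_{5}  ⇒ sig = [2:1,1,1]
  • {0,3,5,8}:  v_{0} + v_{3} + v_{5} + v_{8} = 0  ⇒ sig = [4:]
  • {0,2,3,8}:  v_{0} + v_{2} + v_{3} + v_{8} = v_{7}  ⇒ sig = [4:1]
  • {3,4,5,8}:  v_{3} + v_{4} + v_{5} + v_{8} = v_{6}  ⇒ sig = [4:1]

Signatures (|P|; sorted positive RHS coefficients), sorted:
    [2:1]
    [2:1]
    [2:1]
    [2:1]
    [2:1,1]
    [2:1,1]
    [2:1,1,1]
    [4:]
    [4:1]
    [4:1]


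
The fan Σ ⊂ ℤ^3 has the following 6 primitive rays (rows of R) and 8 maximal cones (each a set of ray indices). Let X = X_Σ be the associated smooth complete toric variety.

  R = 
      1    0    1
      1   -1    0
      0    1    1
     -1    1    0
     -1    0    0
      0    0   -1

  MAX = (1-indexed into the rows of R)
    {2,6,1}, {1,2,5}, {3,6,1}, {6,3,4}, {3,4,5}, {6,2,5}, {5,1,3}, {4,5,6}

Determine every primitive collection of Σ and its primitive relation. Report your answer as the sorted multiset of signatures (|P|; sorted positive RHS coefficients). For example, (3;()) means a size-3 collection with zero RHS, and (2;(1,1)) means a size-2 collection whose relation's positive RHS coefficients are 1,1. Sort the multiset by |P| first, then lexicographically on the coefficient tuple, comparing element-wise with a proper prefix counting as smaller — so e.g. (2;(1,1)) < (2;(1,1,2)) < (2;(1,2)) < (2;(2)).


Δ(Σ) — 6 vertices, 5 min non-faces:

  P={2,4}:  v_{2} + v_{4} = 0  ⟹  sig = (2;())
  P={1,4}:  v_{1} + v_{4} = v_{3}  ⟹  sig = (2;(1))
  P={2,3}:  v_{2} + v_{3} = v_{1}  ⟹  sig = (2;(1))
  P={1,5,6}:  v_{1} + v_{5} + v_{6} = 0  ⟹  sig = (3;())
  P={3,5,6}:  v_{3} + v_{5} + v_{6} = v_{4}  ⟹  sig = (3;(1))

Signatures (|P|; sorted positive RHS coefficients), sorted:
    |P|=2: 3 collections, coeffs (), (1), (1)
    |P|=3: 2 collections, coeffs (), (1)


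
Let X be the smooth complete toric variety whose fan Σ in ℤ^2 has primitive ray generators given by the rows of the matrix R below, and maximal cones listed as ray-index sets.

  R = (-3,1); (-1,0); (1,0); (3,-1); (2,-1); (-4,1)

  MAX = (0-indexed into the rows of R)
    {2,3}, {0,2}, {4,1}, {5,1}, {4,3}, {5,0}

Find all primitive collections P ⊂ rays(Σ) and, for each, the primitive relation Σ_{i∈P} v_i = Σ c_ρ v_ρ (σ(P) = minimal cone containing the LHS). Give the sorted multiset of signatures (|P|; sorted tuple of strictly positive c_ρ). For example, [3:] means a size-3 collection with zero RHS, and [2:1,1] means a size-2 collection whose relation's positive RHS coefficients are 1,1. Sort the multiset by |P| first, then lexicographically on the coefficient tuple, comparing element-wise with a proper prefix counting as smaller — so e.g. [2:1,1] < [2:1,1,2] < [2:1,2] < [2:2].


Minimal non-faces — 9 found among 6 rays, 6 max cones:

  • {0,3}:  v_{0} + v_{3} = 0  ⟹  sig = [2:]
  • {1,2}:  v_{1} + v_{2} = 0  ⟹  sig = [2:]
  • {0,1}:  v_{0} + v_{1} = v_{5}  ⟹  sig = [2:1]
  • {0,4}:  v_{0} + v_{4} = v_{1}  ⟹  sig = [2:1]
  • {1,3}:  v_{1} + v_{3} = v_{4}  ⟹  sig = [2:1]
  • {2,4}:  v_{2} + v_{4} = v_{3}  ⟹  sig = [2:1]
  • {2,5}:  v_{2} + v_{5} = v_{0}  ⟹  sig = [2:1]
  • {3,5}:  v_{3} + v_{5} = v_{1}  ⟹  sig = [2:1]
  • {4,5}:  v_{4} + v_{5} = 2·v_{1}  ⟹  sig = [2:2]

Hence PRS(X_Σ) =
    |P|=2: 9 collections, coeffs (), (), (1), (1), (1), (1), (1), (1), (2)


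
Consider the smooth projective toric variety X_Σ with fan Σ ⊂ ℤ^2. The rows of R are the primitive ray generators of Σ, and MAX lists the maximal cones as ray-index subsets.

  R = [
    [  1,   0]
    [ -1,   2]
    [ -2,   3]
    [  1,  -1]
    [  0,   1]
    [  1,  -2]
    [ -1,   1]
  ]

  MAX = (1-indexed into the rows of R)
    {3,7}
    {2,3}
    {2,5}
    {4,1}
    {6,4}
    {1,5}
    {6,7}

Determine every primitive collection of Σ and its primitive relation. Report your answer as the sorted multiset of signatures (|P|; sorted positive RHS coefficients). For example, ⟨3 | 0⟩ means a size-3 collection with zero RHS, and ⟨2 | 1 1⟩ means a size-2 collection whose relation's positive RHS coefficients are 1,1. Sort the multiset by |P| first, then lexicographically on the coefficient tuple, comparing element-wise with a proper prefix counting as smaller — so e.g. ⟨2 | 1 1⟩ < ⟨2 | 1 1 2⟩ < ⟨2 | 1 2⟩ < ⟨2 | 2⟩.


Minimal non-faces — 14 found among 7 rays, 7 max cones:

  P={2,6}:  v_{2} + v_{6} = 0  ⟹  sig = ⟨2 | 0⟩
  P={4,7}:  v_{4} + v_{7} = 0  ⟹  sig = ⟨2 | 0⟩
  P={1,7}:  v_{1} + v_{7} = v_{5}  ⟹  sig = ⟨2 | 1⟩
  P={2,4}:  v_{2} + v_{4} = v_{5}  ⟹  sig = ⟨2 | 1⟩
  P={2,7}:  v_{2} + v_{7} = v_{3}  ⟹  sig = ⟨2 | 1⟩
  P={3,4}:  v_{3} + v_{4} = v_{2}  ⟹  sig = ⟨2 | 1⟩
  P={3,6}:  v_{3} + v_{6} = v_{7}  ⟹  sig = ⟨2 | 1⟩
  P={4,5}:  v_{4} + v_{5} = v_{1}  ⟹  sig = ⟨2 | 1⟩
  P={5,6}:  v_{5} + v_{6} = v_{4}  ⟹  sig = ⟨2 | 1⟩
  P={5,7}:  v_{5} + v_{7} = v_{2}  ⟹  sig = ⟨2 | 1⟩
  P={1,3}:  v_{1} + v_{3} = v_{2} + v_{5}  ⟹  sig = ⟨2 | 1 1⟩
  P={1,2}:  v_{1} + v_{2} = 2·v_{5}  ⟹  sig = ⟨2 | 2⟩
  P={1,6}:  v_{1} + v_{6} = 2·v_{4}  ⟹  sig = ⟨2 | 2⟩
  P={3,5}:  v_{3} + v_{5} = 2·v_{2}  ⟹  sig = ⟨2 | 2⟩

Signatures (|P|; sorted positive RHS coefficients), sorted:
    |P|=2: 14 collections, coeffs (), (), (1), (1), (1), (1), (1), (1), (1), (1), (1,1), (2), (2), (2)


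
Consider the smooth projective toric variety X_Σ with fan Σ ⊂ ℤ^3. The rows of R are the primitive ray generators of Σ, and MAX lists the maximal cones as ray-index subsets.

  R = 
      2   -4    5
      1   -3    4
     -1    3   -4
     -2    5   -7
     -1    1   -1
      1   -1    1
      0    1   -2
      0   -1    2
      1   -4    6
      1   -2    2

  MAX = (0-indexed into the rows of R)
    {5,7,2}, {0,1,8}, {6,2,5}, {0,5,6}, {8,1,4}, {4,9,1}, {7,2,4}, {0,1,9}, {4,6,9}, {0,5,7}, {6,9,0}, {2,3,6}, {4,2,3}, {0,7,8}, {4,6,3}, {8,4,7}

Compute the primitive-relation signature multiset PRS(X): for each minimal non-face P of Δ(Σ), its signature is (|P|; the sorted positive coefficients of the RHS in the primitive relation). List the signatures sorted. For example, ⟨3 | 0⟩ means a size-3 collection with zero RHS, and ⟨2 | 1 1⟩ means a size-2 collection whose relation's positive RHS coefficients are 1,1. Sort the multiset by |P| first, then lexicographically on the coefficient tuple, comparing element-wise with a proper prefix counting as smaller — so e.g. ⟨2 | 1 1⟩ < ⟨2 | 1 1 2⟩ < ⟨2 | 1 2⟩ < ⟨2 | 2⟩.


Σ has 22 primitive collections:

  {1,2}:  v_{1} + v_{2} = 0  →  sig = ⟨2 | 0⟩
  {4,5}:  v_{4} + v_{5} = 0  →  sig = ⟨2 | 0⟩
  {6,7}:  v_{6} + v_{7} = 0  →  sig = ⟨2 | 0⟩
  {0,2}:  v_{0} + v_{2} = v_{5}  →  sig = ⟨2 | 1⟩
  {0,3}:  v_{0} + v_{3} = v_{6}  →  sig = ⟨2 | 1⟩
  {0,4}:  v_{0} + v_{4} = v_{1}  →  sig = ⟨2 | 1⟩
  {1,5}:  v_{1} + v_{5} = v_{0}  →  sig = ⟨2 | 1⟩
  {1,6}:  v_{1} + v_{6} = v_{9}  →  sig = ⟨2 | 1⟩
  {1,7}:  v_{1} + v_{7} = v_{8}  →  sig = ⟨2 | 1⟩
  {2,8}:  v_{2} + v_{8} = v_{7}  →  sig = ⟨2 | 1⟩
  {2,9}:  v_{2} + v_{9} = v_{6}  →  sig = ⟨2 | 1⟩
  {3,8}:  v_{3} + v_{8} = v_{4}  →  sig = ⟨2 | 1⟩
  {6,8}:  v_{6} + v_{8} = v_{1}  →  sig = ⟨2 | 1⟩
  {7,9}:  v_{7} + v_{9} = v_{1}  →  sig = ⟨2 | 1⟩
  {1,3}:  v_{1} + v_{3} = v_{4} + v_{6}  →  sig = ⟨2 | 1 1⟩
  {3,5}:  v_{3} + v_{5} = v_{2} + v_{6}  →  sig = ⟨2 | 1 1⟩
  {3,7}:  v_{3} + v_{7} = v_{2} + v_{4}  →  sig = ⟨2 | 1 1⟩
  {5,8}:  v_{5} + v_{8} = v_{0} + v_{7}  →  sig = ⟨2 | 1 1⟩
  {5,9}:  v_{5} + v_{9} = v_{0} + v_{6}  →  sig = ⟨2 | 1 1⟩
  {3,9}:  v_{3} + v_{9} = v_{4} + 2·v_{6}  →  sig = ⟨2 | 1 2⟩
  {8,9}:  v_{8} + v_{9} = 2·v_{1}  →  sig = ⟨2 | 2⟩
  {2,4,6}:  v_{2} + v_{4} + v_{6} = v_{3}  →  sig = ⟨3 | 1⟩

Signatures (|P|; sorted positive RHS coefficients), sorted:
    |P|=2: 21 collections, coeffs (), (), (), (1), (1), (1), (1), (1), (1), (1), (1), (1), (1), (1), (1,1), (1,1), (1,1), (1,1), (1,1), (1,2), (2)
    |P|=3: 1 collection, coeffs (1)


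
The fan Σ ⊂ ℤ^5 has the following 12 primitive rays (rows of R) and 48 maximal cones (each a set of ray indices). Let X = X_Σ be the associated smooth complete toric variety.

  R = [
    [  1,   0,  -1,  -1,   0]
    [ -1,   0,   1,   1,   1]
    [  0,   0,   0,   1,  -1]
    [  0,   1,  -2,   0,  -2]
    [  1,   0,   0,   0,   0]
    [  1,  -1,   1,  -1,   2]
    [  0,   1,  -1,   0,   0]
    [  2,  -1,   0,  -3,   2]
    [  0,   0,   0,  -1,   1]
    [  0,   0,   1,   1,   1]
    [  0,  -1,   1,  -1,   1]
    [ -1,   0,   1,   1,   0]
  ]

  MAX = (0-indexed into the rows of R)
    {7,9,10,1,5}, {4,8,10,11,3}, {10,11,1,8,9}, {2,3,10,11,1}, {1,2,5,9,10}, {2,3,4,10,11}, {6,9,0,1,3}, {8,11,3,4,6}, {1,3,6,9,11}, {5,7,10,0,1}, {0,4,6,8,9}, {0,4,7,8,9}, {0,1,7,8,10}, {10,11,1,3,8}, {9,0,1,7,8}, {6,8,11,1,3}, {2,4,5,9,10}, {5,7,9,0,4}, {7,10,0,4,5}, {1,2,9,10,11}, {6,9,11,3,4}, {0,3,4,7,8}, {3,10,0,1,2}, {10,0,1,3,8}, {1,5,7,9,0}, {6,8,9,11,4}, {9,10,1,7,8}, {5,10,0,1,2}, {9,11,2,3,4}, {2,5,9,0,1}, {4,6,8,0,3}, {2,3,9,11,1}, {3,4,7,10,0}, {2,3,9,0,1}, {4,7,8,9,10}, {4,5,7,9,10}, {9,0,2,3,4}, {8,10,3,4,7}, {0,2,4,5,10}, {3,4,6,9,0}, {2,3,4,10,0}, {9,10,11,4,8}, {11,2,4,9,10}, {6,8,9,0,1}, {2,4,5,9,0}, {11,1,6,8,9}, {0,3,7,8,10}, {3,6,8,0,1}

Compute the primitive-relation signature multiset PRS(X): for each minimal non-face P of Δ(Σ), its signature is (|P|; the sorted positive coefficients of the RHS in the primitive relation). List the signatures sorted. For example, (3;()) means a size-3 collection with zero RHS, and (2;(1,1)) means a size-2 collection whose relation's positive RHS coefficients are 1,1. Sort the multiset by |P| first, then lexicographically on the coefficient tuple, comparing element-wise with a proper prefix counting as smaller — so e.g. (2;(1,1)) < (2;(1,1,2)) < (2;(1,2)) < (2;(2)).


Σ has 18 primitive collections:

  {0,11}:  v_{0} + v_{11} = 0  so sig = (2;())
  {2,8}:  v_{2} + v_{8} = 0  so sig = (2;())
  {1,4}:  v_{1} + v_{4} = v_{9}  so sig = (2;(1))
  {3,5}:  v_{3} + v_{5} = v_{0}  so sig = (2;(1))
  {6,10}:  v_{6} + v_{10} = v_{8}  so sig = (2;(1))
  {2,6}:  v_{2} + v_{6} = v_{3} + v_{9}  so sig = (2;(1,1))
  {5,8}:  v_{5} + v_{8} = v_{1} + v_{7}  so sig = (2;(1,1))
  {5,11}:  v_{5} + v_{11} = v_{9} + v_{10}  so sig = (2;(1,1))
  {2,7}:  v_{2} + v_{7} = v_{0} + v_{4} + v_{10}  so sig = (2;(1,1,1))
  {5,6}:  v_{5} + v_{6} = v_{0} + v_{8} + v_{9}  so sig = (2;(1,1,1))
  {7,11}:  v_{7} + v_{11} = v_{4} + v_{8} + v_{10}  so sig = (2;(1,1,1))
  {6,7}:  v_{6} + v_{7} = v_{0} + v_{4} + 2·v_{8}  so sig = (2;(1,1,2))
  {3,9,10}:  v_{3} + v_{9} + v_{10} = 0  so sig = (3;())
  {0,9,10}:  v_{0} + v_{9} + v_{10} = v_{5}  so sig = (3;(1))
  {3,8,9}:  v_{3} + v_{8} + v_{9} = v_{6}  so sig = (3;(1))
  {1,3,7}:  v_{1} + v_{3} + v_{7} = v_{0} + v_{8}  so sig = (3;(1,1))
  {3,7,9}:  v_{3} + v_{7} + v_{9} = v_{0} + v_{4} + v_{8}  so sig = (3;(1,1,1))
  {0,4,8,10}:  v_{0} + v_{4} + v_{8} + v_{10} = v_{7}  so sig = (4;(1))

Hence PRS(X_Σ) =
[(2;()), (2;()), (2;(1)), (2;(1)), (2;(1)), (2;(1,1)), (2;(1,1)), (2;(1,1)), (2;(1,1,1)), (2;(1,1,1)), (2;(1,1,1)), (2;(1,1,2)), (3;()), (3;(1)), (3;(1)), (3;(1,1)), (3;(1,1,1)), (4;(1))]


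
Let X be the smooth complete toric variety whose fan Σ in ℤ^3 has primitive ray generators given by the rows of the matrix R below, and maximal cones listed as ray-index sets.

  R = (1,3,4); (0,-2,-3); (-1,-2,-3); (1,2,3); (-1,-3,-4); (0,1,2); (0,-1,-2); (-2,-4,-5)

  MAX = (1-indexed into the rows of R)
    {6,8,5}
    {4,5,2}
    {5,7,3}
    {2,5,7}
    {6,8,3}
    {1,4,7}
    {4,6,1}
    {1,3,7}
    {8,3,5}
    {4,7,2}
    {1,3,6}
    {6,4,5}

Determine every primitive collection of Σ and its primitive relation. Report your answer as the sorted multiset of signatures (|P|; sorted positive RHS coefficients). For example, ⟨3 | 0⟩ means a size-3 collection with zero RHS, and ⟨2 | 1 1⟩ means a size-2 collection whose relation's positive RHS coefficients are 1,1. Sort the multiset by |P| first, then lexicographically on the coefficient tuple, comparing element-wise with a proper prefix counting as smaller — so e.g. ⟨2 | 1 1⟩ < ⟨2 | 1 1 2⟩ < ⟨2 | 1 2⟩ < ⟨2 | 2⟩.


12 collections generate NE(X_Σ); each relation:

  {1,5}:  v_{1} + v_{5} = 0  ⟹  sig = ⟨2 | 0⟩
  {3,4}:  v_{3} + v_{4} = 0  ⟹  sig = ⟨2 | 0⟩
  {6,7}:  v_{6} + v_{7} = 0  ⟹  sig = ⟨2 | 0⟩
  {1,2}:  v_{1} + v_{2} = v_{4} + v_{7}  ⟹  sig = ⟨2 | 1 1⟩
  {1,8}:  v_{1} + v_{8} = v_{3} + v_{6}  ⟹  sig = ⟨2 | 1 1⟩
  {2,3}:  v_{2} + v_{3} = v_{5} + v_{7}  ⟹  sig = ⟨2 | 1 1⟩
  {2,6}:  v_{2} + v_{6} = v_{4} + v_{5}  ⟹  sig = ⟨2 | 1 1⟩
  {4,8}:  v_{4} + v_{8} = v_{5} + v_{6}  ⟹  sig = ⟨2 | 1 1⟩
  {7,8}:  v_{7} + v_{8} = v_{3} + v_{5}  ⟹  sig = ⟨2 | 1 1⟩
  {2,8}:  v_{2} + v_{8} = 2·v_{5}  ⟹  sig = ⟨2 | 2⟩
  {3,5,6}:  v_{3} + v_{5} + v_{6} = v_{8}  ⟹  sig = ⟨3 | 1⟩
  {4,5,7}:  v_{4} + v_{5} + v_{7} = v_{2}  ⟹  sig = ⟨3 | 1⟩

Sorted signature multiset PRS(X):
    ⟨2 | 0⟩
    ⟨2 | 0⟩
    ⟨2 | 0⟩
    ⟨2 | 1 1⟩
    ⟨2 | 1 1⟩
    ⟨2 | 1 1⟩
    ⟨2 | 1 1⟩
    ⟨2 | 1 1⟩
    ⟨2 | 1 1⟩
    ⟨2 | 2⟩
    ⟨3 | 1⟩
    ⟨3 | 1⟩


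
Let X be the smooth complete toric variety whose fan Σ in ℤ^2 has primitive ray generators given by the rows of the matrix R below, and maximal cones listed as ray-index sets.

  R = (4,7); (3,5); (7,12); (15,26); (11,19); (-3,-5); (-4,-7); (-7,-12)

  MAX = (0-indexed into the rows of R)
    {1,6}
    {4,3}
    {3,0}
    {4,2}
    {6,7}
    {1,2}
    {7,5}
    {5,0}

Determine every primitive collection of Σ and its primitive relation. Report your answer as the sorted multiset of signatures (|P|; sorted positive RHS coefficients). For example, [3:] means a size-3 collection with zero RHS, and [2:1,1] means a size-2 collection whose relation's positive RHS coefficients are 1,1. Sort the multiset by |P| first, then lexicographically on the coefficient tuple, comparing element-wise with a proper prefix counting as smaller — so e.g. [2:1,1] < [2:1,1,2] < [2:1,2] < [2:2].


20 collections generate NE(X_Σ); each relation:

  • {0,6}:  v_{0} + v_{6} = 0 — sig = [2:]
  • {1,5}:  v_{1} + v_{5} = 0 — sig = [2:]
  • {2,7}:  v_{2} + v_{7} = 0 — sig = [2:]
  • {0,1}:  v_{0} + v_{1} = v_{2} — sig = [2:1]
  • {0,2}:  v_{0} + v_{2} = v_{4} — sig = [2:1]
  • {0,4}:  v_{0} + v_{4} = v_{3} — sig = [2:1]
  • {0,7}:  v_{0} + v_{7} = v_{5} — sig = [2:1]
  • {1,7}:  v_{1} + v_{7} = v_{6} — sig = [2:1]
  • {2,5}:  v_{2} + v_{5} = v_{0} — sig = [2:1]
  • {2,6}:  v_{2} + v_{6} = v_{1} — sig = [2:1]
  • {3,6}:  v_{3} + v_{6} = v_{4} — sig = [2:1]
  • {4,6}:  v_{4} + v_{6} = v_{2} — sig = [2:1]
  • {4,7}:  v_{4} + v_{7} = v_{0} — sig = [2:1]
  • {5,6}:  v_{5} + v_{6} = v_{7} — sig = [2:1]
  • {1,3}:  v_{1} + v_{3} = v_{2} + v_{4} — sig = [2:1,1]
  • {1,4}:  v_{1} + v_{4} = 2·v_{2} — sig = [2:2]
  • {2,3}:  v_{2} + v_{3} = 2·v_{4} — sig = [2:2]
  • {3,7}:  v_{3} + v_{7} = 2·v_{0} — sig = [2:2]
  • {4,5}:  v_{4} + v_{5} = 2·v_{0} — sig = [2:2]
  • {3,5}:  v_{3} + v_{5} = 3·v_{0} — sig = [2:3]

so the primitive-relation signature multiset is
    [2:]
    [2:]
    [2:]
    [2:1]
    [2:1]
    [2:1]
    [2:1]
    [2:1]
    [2:1]
    [2:1]
    [2:1]
    [2:1]
    [2:1]
    [2:1]
    [2:1,1]
    [2:2]
    [2:2]
    [2:2]
    [2:2]
    [2:3]


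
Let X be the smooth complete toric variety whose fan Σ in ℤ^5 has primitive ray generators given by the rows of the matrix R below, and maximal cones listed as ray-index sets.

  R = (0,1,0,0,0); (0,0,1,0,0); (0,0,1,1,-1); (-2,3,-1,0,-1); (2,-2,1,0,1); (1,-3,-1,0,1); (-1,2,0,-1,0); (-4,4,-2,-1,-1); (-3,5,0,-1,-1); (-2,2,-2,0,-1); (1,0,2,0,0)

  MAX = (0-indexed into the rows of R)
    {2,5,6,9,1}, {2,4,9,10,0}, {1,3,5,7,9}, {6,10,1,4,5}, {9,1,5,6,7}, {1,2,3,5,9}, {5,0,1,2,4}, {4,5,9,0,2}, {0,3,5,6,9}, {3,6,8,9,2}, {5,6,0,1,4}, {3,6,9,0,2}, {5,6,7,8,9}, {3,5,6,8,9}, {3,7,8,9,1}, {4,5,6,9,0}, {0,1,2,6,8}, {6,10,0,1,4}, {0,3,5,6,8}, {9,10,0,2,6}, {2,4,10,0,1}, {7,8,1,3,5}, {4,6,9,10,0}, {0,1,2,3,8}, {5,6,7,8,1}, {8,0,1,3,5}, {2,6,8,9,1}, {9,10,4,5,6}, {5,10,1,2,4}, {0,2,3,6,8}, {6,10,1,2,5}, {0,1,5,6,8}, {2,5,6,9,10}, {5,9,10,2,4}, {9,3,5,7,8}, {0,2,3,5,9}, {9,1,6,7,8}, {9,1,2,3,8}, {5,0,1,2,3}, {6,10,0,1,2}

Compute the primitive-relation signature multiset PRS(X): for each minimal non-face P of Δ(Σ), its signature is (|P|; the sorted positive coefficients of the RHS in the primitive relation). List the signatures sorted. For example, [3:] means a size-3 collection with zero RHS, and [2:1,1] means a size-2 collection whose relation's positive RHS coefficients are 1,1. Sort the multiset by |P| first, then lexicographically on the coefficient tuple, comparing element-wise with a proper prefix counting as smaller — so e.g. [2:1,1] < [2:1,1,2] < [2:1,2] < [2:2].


Δ(Σ) — 11 vertices, 20 min non-faces:

  {3,4}:  v_{3} + v_{4} = v_{0}  ⇒ sig = [2:1]
  {4,7}:  v_{4} + v_{7} = v_{5} + v_{8}  ⇒ sig = [2:1,1]
  {0,7}:  v_{0} + v_{7} = v_{3} + v_{5} + v_{8}  ⇒ sig = [2:1,1,1]
  {3,10}:  v_{3} + v_{10} = v_{0} + v_{2} + v_{6}  ⇒ sig = [2:1,1,1]
  {4,8}:  v_{4} + v_{8} = v_{0} + v_{1} + v_{6}  ⇒ sig = [2:1,1,1]
  {8,10}:  v_{8} + v_{10} = v_{0} + v_{1} + v_{2} + 2·v_{6}  ⇒ sig = [2:1,1,1,2]
  {7,10}:  v_{7} + v_{10} = 2·v_{1} + v_{6} + v_{9}  ⇒ sig = [2:1,1,2]
  {2,7}:  v_{2} + v_{7} = 3·v_{1} + 2·v_{9}  ⇒ sig = [2:2,3]
  {1,4,9}:  v_{1} + v_{4} + v_{9} = 0  ⇒ sig = [3:]
  {0,1,9}:  v_{0} + v_{1} + v_{9} = v_{3}  ⇒ sig = [3:1]
  {0,5,10}:  v_{0} + v_{5} + v_{10} = v_{4}  ⇒ sig = [3:1]
  {1,3,6}:  v_{1} + v_{3} + v_{6} = v_{8}  ⇒ sig = [3:1]
  {2,4,6}:  v_{2} + v_{4} + v_{6} = v_{10}  ⇒ sig = [3:1]
  {1,9,10}:  v_{1} + v_{9} + v_{10} = v_{2} + v_{6}  ⇒ sig = [3:1,1]
  {3,6,7}:  v_{3} + v_{6} + v_{7} = v_{5} + 2·v_{8} + v_{9}  ⇒ sig = [3:1,1,2]
  {0,8,9}:  v_{0} + v_{8} + v_{9} = 2·v_{3} + v_{6}  ⇒ sig = [3:1,2]
  {2,5,8}:  v_{2} + v_{5} + v_{8} = 2·v_{1} + v_{9}  ⇒ sig = [3:1,2]
  {0,2,5,6}:  v_{0} + v_{2} + v_{5} + v_{6} = 0  ⇒ sig = [4:]
  {1,5,8,9}:  v_{1} + v_{5} + v_{8} + v_{9} = v_{7}  ⇒ sig = [4:1]
  {2,3,5,6}:  v_{2} + v_{3} + v_{5} + v_{6} = v_{1} + v_{9}  ⇒ sig = [4:1,1]

Hence PRS(X_Σ) =
[[2:1], [2:1,1], [2:1,1,1], [2:1,1,1], [2:1,1,1], [2:1,1,1,2], [2:1,1,2], [2:2,3], [3:], [3:1], [3:1], [3:1], [3:1], [3:1,1], [3:1,1,2], [3:1,2], [3:1,2], [4:], [4:1], [4:1,1]]


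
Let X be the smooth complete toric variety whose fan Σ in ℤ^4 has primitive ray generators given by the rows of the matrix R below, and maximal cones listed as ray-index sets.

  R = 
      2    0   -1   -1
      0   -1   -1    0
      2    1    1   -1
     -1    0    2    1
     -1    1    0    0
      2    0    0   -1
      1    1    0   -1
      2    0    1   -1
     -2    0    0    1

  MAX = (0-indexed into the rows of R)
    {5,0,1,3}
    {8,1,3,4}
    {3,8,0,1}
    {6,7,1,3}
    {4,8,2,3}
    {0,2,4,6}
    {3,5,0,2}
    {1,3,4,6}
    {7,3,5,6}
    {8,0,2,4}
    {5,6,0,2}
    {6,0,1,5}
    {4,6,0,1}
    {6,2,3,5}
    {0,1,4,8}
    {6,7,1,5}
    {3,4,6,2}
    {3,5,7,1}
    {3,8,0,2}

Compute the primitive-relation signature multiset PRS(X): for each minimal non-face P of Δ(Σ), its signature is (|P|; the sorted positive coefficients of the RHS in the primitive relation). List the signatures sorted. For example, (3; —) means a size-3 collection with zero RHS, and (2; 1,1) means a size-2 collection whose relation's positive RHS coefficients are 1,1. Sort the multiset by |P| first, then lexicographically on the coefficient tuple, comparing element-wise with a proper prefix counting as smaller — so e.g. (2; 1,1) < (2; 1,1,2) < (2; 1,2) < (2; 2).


11 minimal non-faces of Δ(Σ) (on 9 rays):

  P={5,8}:  v_{5} + v_{8} = 0 — sig = (2; —)
  P={1,2}:  v_{1} + v_{2} = v_{5} — sig = (2; 1)
  P={4,5}:  v_{4} + v_{5} = v_{6} — sig = (2; 1)
  P={6,8}:  v_{6} + v_{8} = v_{4} — sig = (2; 1)
  P={7,8}:  v_{7} + v_{8} = v_{1} + v_{3} + v_{6} — sig = (2; 1,1,1)
  P={2,7}:  v_{2} + v_{7} = v_{3} + 2·v_{5} + v_{6} — sig = (2; 1,1,2)
  P={4,7}:  v_{4} + v_{7} = v_{1} + v_{3} + 2·v_{6} — sig = (2; 1,1,2)
  P={0,7}:  v_{0} + v_{7} = 2·v_{5} — sig = (2; 2)
  P={0,3,6}:  v_{0} + v_{3} + v_{6} = v_{2} — sig = (3; 1)
  P={0,3,4}:  v_{0} + v_{3} + v_{4} = v_{2} + v_{8} — sig = (3; 1,1)
  P={1,3,5,6}:  v_{1} + v_{3} + v_{5} + v_{6} = v_{7} — sig = (4; 1)

Sorted signature multiset PRS(X):
{ (2; —),  (2; 1) ×3,  (2; 1,1,1),  (2; 1,1,2) ×2,  (2; 2),  (3; 1),  (3; 1,1),  (4; 1) }
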